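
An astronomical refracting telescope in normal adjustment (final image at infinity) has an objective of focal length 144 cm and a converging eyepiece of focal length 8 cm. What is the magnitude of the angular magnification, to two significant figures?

|M| = f_obj/|f_eye| = 144/8 = 18.000.

18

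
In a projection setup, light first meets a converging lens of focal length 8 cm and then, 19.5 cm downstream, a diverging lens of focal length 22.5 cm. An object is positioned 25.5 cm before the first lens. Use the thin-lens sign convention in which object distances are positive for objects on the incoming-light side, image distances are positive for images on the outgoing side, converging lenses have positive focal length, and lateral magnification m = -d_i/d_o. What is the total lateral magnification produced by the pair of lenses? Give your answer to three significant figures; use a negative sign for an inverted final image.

-0.339

Lens 1: 1/d_i1 = 1/f_1 - 1/d_o1 = 1/8 - 1/25.5 = 0.08578 cm^-1, so d_i1 = 11.657 cm.
m_1 = -(11.657)/25.5 = -0.4571.
That image sits 7.843 cm in front of the second lens, so d_o2 = 7.843 cm.
Lens 2: 1/d_i2 = 1/f_2 - 1/d_o2 = 1/(-22.5) - 1/(7.843) = -0.17195 cm^-1, so d_i2 = -5.816 cm.
m_2 = -(-5.816)/(7.843) = 0.7415.
Overall magnification: m = m_1 m_2 = -0.3390.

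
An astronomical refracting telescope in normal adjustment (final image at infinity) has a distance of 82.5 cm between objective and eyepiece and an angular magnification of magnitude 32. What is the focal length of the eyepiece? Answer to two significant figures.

In normal adjustment the tube length equals f_obj + f_eye and |M| = f_obj/f_eye.
So f_obj = 32 f_eye and 32 f_eye + f_eye = 82.5 cm, giving f_eye = 82.5/33 = 2.500 cm and f_obj = 80.000 cm.

2.5 cm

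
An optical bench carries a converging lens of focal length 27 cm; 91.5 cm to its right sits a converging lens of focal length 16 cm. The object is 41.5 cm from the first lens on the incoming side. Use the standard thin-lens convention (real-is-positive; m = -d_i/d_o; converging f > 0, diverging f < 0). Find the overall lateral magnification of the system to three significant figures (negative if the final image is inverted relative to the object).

Lens 1: 1/d_i1 = 1/f_1 - 1/d_o1 = 1/27 - 1/41.5 = 0.01294 cm^-1, so d_i1 = 77.276 cm.
m_1 = -(77.276)/41.5 = -1.8621.
The intermediate image is 77.276 cm to the right of lens 1, so d_o2 = L - d_i1 = 91.5 - 77.276 = 14.224 cm.
Lens 2: 1/d_i2 = 1/f_2 - 1/d_o2 = 1/16 - 1/(14.224) = -0.00780 cm^-1, so d_i2 = -128.155 cm.
m_2 = -(-128.155)/(14.224) = 9.0097.
The system's lateral magnification is m_1 m_2 = (-1.8621)(9.0097) = -16.7767.

-16.8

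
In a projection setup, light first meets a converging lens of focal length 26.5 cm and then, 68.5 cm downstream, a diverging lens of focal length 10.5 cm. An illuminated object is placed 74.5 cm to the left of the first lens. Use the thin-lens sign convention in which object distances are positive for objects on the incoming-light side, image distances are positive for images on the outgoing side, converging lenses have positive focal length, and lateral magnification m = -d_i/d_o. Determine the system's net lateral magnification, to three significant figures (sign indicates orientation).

-0.153

First lens: d_i1 = 1/(1/26.5 - 1/74.5) = 41.130 cm.
m_1 = -(41.130)/74.5 = -0.5521.
Object distance for lens 2: d_o2 = 68.5 - 41.130 = 27.370 cm.
Second lens: d_i2 = 1/(1/(-10.5) - 1/(27.370)) = -7.589 cm.
m_2 = -(-7.589)/(27.370) = 0.2773.
Overall magnification: m = m_1 m_2 = -0.1531.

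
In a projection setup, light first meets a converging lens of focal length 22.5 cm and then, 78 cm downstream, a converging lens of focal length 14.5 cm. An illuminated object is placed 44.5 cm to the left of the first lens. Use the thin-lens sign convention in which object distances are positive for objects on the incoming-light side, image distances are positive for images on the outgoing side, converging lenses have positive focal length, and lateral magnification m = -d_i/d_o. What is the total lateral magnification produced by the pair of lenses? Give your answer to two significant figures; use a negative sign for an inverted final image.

Lens 1: 1/d_i1 = 1/f_1 - 1/d_o1 = 1/22.5 - 1/44.5 = 0.02197 cm^-1, so d_i1 = 45.511 cm.
m_1 = -(45.511)/44.5 = -1.0227.
Object distance for lens 2: d_o2 = 78 - 45.511 = 32.489 cm.
Lens 2: 1/d_i2 = 1/f_2 - 1/d_o2 = 1/14.5 - 1/(32.489) = 0.03819 cm^-1, so d_i2 = 26.188 cm.
m_2 = -(26.188)/(32.489) = -0.8061.
Overall magnification: m = m_1 m_2 = 0.8244.

0.82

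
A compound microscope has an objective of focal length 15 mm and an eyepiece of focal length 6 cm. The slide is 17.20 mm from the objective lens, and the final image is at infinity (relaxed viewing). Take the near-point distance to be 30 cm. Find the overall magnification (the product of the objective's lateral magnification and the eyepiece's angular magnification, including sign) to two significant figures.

Convert to cm: f_obj = 15 mm = 1.5 cm; d_o = 17.20 mm = 1.72 cm.
Objective: 1/d_i = 1/f_obj - 1/d_o = 1/1.5 - 1/1.72 = 0.08527 cm^-1, so d_i = 11.727 cm.
m_obj = -d_i/d_o = -11.727/1.72 = -6.818.
Eyepiece angular magnification (image at infinity): M_eye = D/f_e = 30/6 = 5.000.
Overall M = m_obj x M_eye = (-6.818)(5.000) = -34.09.

-34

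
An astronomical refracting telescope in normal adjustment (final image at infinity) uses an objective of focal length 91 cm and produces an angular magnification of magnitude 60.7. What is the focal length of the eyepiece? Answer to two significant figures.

|M| = f_obj/f_eye, so f_eye = f_obj/|M| = 91/60.7 = 1.499 cm.

1.5 cm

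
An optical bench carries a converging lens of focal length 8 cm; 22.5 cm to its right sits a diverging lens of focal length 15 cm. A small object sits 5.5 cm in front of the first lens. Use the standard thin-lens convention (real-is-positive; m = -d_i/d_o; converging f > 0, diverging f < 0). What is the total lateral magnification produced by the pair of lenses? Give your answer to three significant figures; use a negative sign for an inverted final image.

0.871

Applying the thin-lens equation to the first lens, 1/8 = 1/5.5 + 1/d_i1, which gives d_i1 = -17.600 cm.
Its lateral magnification is m_1 = -d_i1/d_o1 = -(-17.600)/5.5 = 3.2000.
With d_i1 < 0 the first image is virtual and lies on the object side; the object distance for lens 2 is d_o2 = 22.5 - (-17.600) = 40.100 cm.
Applying the thin-lens equation again with f_2 = -15 cm and d_o2 = 40.100 cm gives d_i2 = -10.917 cm.
m_2 = -(-10.917)/(40.100) = 0.2722.
Overall magnification: m = m_1 m_2 = 0.8711.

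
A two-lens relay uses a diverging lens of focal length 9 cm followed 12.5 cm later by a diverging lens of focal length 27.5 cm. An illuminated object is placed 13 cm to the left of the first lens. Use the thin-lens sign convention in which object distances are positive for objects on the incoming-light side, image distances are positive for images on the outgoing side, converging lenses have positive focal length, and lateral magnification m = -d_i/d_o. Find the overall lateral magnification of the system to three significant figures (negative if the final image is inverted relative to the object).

0.248

First lens: d_i1 = 1/(1/(-9) - 1/13) = -5.318 cm.
m_1 = -(-5.318)/13 = 0.4091.
With d_i1 < 0 the first image is virtual and lies on the object side; the object distance for lens 2 is d_o2 = 12.5 - (-5.318) = 17.818 cm.
Second lens: d_i2 = 1/(1/(-27.5) - 1/(17.818)) = -10.812 cm.
m_2 = -(-10.812)/(17.818) = 0.6068.
Total m = m_1 x m_2 = (0.4091)(0.6068) = 0.2482.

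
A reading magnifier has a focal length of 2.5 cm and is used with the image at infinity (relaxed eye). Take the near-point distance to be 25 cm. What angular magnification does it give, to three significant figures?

M = D/f = 25/2.5 = 10.000.

10.0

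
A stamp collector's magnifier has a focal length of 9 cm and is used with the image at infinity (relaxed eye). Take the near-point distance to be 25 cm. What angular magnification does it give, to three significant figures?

M = D/f = 25/9 = 2.778.

2.78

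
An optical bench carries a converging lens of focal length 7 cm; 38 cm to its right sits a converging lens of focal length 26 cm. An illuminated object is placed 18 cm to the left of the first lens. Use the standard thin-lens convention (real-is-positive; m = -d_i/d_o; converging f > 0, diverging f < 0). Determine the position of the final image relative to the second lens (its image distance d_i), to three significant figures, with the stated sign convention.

Applying the thin-lens equation to the first lens, 1/7 = 1/18 + 1/d_i1, which gives d_i1 = 11.455 cm.
Object distance for lens 2: d_o2 = 38 - 11.455 = 26.545 cm.
Applying the thin-lens equation again with f_2 = 26 cm and d_o2 = 26.545 cm gives d_i2 = 1265.333 cm.

1270 cm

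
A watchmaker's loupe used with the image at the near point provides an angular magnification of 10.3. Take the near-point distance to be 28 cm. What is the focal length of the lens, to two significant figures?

For the image at the near point, M = 1 + D/f.
f = D/(M - 1) = 28/(10.3 - 1) = 3.011 cm.

3.0 cm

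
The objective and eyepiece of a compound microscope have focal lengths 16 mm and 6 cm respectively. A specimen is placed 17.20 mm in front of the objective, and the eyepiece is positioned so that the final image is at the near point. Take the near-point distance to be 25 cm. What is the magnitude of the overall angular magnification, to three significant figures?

68.9

Convert to cm: f_obj = 16 mm = 1.6 cm; d_o = 17.20 mm = 1.72 cm.
Objective: 1/d_i = 1/f_obj - 1/d_o = 1/1.6 - 1/1.72 = 0.04360 cm^-1, so d_i = 22.933 cm.
m_obj = -d_i/d_o = -22.933/1.72 = -13.333.
Eyepiece angular magnification (image at near point): M_eye = 1 + D/f_e = 1 + 25/6 = 5.167.
Overall M = m_obj x M_eye = (-13.333)(5.167) = -68.89.
|M| = 68.89.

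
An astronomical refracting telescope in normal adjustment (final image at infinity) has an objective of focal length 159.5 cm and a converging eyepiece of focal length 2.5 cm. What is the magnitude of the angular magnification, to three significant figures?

63.8

|M| = f_obj/|f_eye| = 159.5/2.5 = 63.800.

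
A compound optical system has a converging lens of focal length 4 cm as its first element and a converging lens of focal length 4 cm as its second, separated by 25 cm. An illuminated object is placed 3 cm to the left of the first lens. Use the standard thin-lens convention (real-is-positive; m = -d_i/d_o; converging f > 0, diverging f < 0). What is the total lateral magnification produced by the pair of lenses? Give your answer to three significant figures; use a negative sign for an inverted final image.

Lens 1: 1/d_i1 = 1/f_1 - 1/d_o1 = 1/4 - 1/3 = -0.08333 cm^-1, so d_i1 = -12.000 cm.
m_1 = -(-12.000)/3 = 4.0000.
With d_i1 < 0 the first image is virtual and lies on the object side; the object distance for lens 2 is d_o2 = 25 - (-12.000) = 37.000 cm.
Lens 2: 1/d_i2 = 1/f_2 - 1/d_o2 = 1/4 - 1/(37.000) = 0.22297 cm^-1, so d_i2 = 4.485 cm.
m_2 = -(4.485)/(37.000) = -0.1212.
Total m = m_1 x m_2 = (4.0000)(-0.1212) = -0.4848.

-0.485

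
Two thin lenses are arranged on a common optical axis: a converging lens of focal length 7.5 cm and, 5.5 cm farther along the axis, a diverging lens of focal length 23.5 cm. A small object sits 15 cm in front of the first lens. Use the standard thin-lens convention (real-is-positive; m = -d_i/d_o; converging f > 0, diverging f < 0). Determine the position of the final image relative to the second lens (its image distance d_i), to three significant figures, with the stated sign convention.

Lens 1: 1/d_i1 = 1/f_1 - 1/d_o1 = 1/7.5 - 1/15 = 0.06667 cm^-1, so d_i1 = 15.000 cm.
This image would form 15.000 cm past lens 1, i.e. 9.500 cm beyond lens 2, so it is a virtual object for lens 2: d_o2 = 5.5 - 15.000 = -9.500 cm.
Lens 2: 1/d_i2 = 1/f_2 - 1/d_o2 = 1/(-23.5) - 1/(-9.500) = 0.06271 cm^-1, so d_i2 = 15.946 cm.

15.9 cm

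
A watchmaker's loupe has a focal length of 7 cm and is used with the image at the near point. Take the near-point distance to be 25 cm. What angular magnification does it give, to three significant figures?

M = 1 + D/f = 1 + 25/7 = 4.571.

4.57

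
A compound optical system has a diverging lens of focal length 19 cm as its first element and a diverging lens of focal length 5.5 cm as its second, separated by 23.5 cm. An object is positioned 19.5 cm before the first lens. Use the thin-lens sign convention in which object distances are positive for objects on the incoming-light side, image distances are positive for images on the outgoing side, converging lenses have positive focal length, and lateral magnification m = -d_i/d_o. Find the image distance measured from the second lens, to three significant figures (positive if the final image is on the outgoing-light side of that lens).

Applying the thin-lens equation to the first lens, 1/(-19) = 1/19.5 + 1/d_i1, which gives d_i1 = -9.623 cm.
With d_i1 < 0 the first image is virtual and lies on the object side; the object distance for lens 2 is d_o2 = 23.5 - (-9.623) = 33.123 cm.
Applying the thin-lens equation again with f_2 = -5.5 cm and d_o2 = 33.123 cm gives d_i2 = -4.717 cm.

-4.72 cm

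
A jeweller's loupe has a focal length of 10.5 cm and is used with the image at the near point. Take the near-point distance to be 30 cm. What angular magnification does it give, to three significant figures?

M = 1 + D/f = 1 + 30/10.5 = 3.857.

3.86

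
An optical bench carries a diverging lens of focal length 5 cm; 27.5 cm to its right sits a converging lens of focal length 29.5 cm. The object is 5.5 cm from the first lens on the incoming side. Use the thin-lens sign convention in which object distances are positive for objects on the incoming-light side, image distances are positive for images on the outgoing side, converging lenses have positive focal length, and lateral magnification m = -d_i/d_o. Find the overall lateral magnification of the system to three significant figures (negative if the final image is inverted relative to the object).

Applying the thin-lens equation to the first lens, 1/(-5) = 1/5.5 + 1/d_i1, which gives d_i1 = -2.619 cm.
Its lateral magnification is m_1 = -d_i1/d_o1 = -(-2.619)/5.5 = 0.4762.
The intermediate image is virtual, 2.619 cm to the left of lens 1, so d_o2 = L - d_i1 = 27.5 - (-2.619) = 30.119 cm.
Applying the thin-lens equation again with f_2 = 29.5 cm and d_o2 = 30.119 cm gives d_i2 = 1435.288 cm.
m_2 = -(1435.288)/(30.119) = -47.6538.
The system's lateral magnification is m_1 m_2 = (0.4762)(-47.6538) = -22.6923.

-22.7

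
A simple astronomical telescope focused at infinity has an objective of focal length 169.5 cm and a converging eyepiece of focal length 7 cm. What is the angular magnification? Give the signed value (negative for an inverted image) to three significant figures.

M = -f_obj/f_eye = -169.5/(7) = -24.214.

-24.2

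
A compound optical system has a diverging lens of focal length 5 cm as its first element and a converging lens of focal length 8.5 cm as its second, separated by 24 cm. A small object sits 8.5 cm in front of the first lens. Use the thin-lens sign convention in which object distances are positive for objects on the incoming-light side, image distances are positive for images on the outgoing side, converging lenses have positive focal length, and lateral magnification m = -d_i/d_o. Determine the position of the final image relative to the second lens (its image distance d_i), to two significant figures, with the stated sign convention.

12 cm

Applying the thin-lens equation to the first lens, 1/(-5) = 1/8.5 + 1/d_i1, which gives d_i1 = -3.148 cm.
With d_i1 < 0 the first image is virtual and lies on the object side; the object distance for lens 2 is d_o2 = 24 - (-3.148) = 27.148 cm.
Applying the thin-lens equation again with f_2 = 8.5 cm and d_o2 = 27.148 cm gives d_i2 = 12.374 cm.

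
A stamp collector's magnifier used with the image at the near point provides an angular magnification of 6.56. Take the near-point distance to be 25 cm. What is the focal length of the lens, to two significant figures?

For the image at the near point, M = 1 + D/f.
f = D/(M - 1) = 25/(6.56 - 1) = 4.496 cm.

4.5 cm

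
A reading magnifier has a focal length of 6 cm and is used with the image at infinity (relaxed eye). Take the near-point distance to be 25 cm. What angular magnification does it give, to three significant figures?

4.17

M = D/f = 25/6 = 4.167.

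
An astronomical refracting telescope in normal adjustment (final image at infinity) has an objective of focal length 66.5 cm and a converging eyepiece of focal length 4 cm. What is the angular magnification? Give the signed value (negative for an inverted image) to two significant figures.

M = -f_obj/f_eye = -66.5/(4) = -16.625.

-17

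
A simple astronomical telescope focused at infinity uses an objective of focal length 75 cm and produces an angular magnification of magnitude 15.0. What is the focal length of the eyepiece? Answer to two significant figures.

5.0 cm

|M| = f_obj/f_eye, so f_eye = f_obj/|M| = 75/15.0 = 5.000 cm.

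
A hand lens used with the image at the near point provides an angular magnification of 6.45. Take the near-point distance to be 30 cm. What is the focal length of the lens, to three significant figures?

5.50 cm

For the image at the near point, M = 1 + D/f.
f = D/(M - 1) = 30/(6.45 - 1) = 5.505 cm.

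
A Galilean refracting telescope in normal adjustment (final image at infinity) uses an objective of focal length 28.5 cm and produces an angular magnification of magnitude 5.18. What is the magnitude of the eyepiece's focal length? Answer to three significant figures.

|M| = f_obj/|f_eye|, so |f_eye| = f_obj/|M| = 28.5/5.18 = 5.502 cm.
(The eyepiece is diverging, so its signed focal length is -5.502 cm.)

5.50 cm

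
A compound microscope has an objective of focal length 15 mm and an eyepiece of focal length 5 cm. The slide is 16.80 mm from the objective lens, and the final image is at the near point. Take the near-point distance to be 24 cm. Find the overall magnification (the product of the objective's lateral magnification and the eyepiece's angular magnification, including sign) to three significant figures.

Convert to cm: f_obj = 15 mm = 1.5 cm; d_o = 16.80 mm = 1.68 cm.
Objective: 1/d_i = 1/f_obj - 1/d_o = 1/1.5 - 1/1.68 = 0.07143 cm^-1, so d_i = 14.000 cm.
m_obj = -d_i/d_o = -14.000/1.68 = -8.333.
Eyepiece angular magnification (image at near point): M_eye = 1 + D/f_e = 1 + 24/5 = 5.800.
Overall M = m_obj x M_eye = (-8.333)(5.800) = -48.33.

-48.3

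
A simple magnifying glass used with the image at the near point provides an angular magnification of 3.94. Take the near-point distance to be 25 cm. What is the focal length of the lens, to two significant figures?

8.5 cm

For the image at the near point, M = 1 + D/f.
f = D/(M - 1) = 25/(3.94 - 1) = 8.503 cm.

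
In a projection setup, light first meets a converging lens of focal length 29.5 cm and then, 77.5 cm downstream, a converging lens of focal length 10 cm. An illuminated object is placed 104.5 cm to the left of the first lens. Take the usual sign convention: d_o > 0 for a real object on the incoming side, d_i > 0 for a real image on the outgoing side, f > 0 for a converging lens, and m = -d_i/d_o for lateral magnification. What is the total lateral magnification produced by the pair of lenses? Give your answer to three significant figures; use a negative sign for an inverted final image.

0.149

Lens 1: 1/d_i1 = 1/f_1 - 1/d_o1 = 1/29.5 - 1/104.5 = 0.02433 cm^-1, so d_i1 = 41.103 cm.
m_1 = -(41.103)/104.5 = -0.3933.
That image sits 36.397 cm in front of the second lens, so d_o2 = 36.397 cm.
Lens 2: 1/d_i2 = 1/f_2 - 1/d_o2 = 1/10 - 1/(36.397) = 0.07252 cm^-1, so d_i2 = 13.788 cm.
m_2 = -(13.788)/(36.397) = -0.3788.
Total m = m_1 x m_2 = (-0.3933)(-0.3788) = 0.1490.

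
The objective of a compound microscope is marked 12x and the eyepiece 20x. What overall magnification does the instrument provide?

The overall magnification of a compound microscope is the product of the objective and eyepiece magnifications:
M = M_obj x M_eye = 12 x 20 = 240.

240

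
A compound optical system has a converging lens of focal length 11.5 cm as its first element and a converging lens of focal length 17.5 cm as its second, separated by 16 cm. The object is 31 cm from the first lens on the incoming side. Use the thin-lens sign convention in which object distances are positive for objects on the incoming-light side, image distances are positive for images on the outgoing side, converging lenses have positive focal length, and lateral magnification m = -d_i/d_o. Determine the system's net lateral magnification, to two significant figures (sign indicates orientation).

First lens: d_i1 = 1/(1/11.5 - 1/31) = 18.282 cm.
m_1 = -(18.282)/31 = -0.5897.
This image would form 18.282 cm past lens 1, i.e. 2.282 cm beyond lens 2, so it is a virtual object for lens 2: d_o2 = 16 - 18.282 = -2.282 cm.
Second lens: d_i2 = 1/(1/17.5 - 1/(-2.282)) = 2.019 cm.
m_2 = -(2.019)/(-2.282) = 0.8846.
Total m = m_1 x m_2 = (-0.5897)(0.8846) = -0.5217.

-0.52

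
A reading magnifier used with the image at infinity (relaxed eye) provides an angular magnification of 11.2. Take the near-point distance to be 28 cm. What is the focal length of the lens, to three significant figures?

For the image at infinity, M = D/f.
f = D/M = 28/11.2 = 2.500 cm.

2.50 cm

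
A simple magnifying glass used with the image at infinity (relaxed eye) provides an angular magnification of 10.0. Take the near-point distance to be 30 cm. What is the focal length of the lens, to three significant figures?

3.00 cm

For the image at infinity, M = D/f.
f = D/M = 30/10.0 = 3.000 cm.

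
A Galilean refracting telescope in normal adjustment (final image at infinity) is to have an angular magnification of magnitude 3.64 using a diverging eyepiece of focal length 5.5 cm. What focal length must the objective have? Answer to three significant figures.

|M| = f_obj/|f_eye|, so f_obj = |M| x |f_eye| = 3.64 x 5.5 = 20.020 cm.

20.0 cm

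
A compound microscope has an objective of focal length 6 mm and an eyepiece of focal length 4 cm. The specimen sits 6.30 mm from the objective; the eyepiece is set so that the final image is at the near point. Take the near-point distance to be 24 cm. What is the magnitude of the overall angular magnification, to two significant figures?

Convert to cm: f_obj = 6 mm = 0.6 cm; d_o = 6.30 mm = 0.63 cm.
Objective: 1/d_i = 1/f_obj - 1/d_o = 1/0.6 - 1/0.63 = 0.07937 cm^-1, so d_i = 12.600 cm.
m_obj = -d_i/d_o = -12.600/0.63 = -20.000.
Eyepiece angular magnification (image at near point): M_eye = 1 + D/f_e = 1 + 24/4 = 7.000.
Overall M = m_obj x M_eye = (-20.000)(7.000) = -140.00.
|M| = 140.00.

140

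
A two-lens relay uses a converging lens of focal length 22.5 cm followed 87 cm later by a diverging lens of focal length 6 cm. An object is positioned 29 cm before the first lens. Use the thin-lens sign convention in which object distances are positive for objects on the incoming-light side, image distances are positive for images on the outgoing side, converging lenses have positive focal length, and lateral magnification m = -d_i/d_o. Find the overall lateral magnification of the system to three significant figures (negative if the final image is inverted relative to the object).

Applying the thin-lens equation to the first lens, 1/22.5 = 1/29 + 1/d_i1, which gives d_i1 = 100.385 cm.
Its lateral magnification is m_1 = -d_i1/d_o1 = -(100.385)/29 = -3.4615.
Since 100.385 cm > 87 cm, the first image lies past the second lens and serves as a virtual object: d_o2 = L - d_i1 = -13.385 cm.
Applying the thin-lens equation again with f_2 = -6 cm and d_o2 = -13.385 cm gives d_i2 = -10.875 cm.
m_2 = -(-10.875)/(-13.385) = -0.8125.
The system's lateral magnification is m_1 m_2 = (-3.4615)(-0.8125) = 2.8125.

2.81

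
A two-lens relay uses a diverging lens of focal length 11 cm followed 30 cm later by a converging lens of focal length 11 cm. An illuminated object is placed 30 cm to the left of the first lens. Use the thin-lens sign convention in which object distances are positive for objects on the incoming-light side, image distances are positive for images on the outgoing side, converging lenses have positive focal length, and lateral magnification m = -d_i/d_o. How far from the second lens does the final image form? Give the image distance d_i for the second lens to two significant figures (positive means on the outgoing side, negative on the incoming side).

15 cm

Lens 1: 1/d_i1 = 1/f_1 - 1/d_o1 = 1/(-11) - 1/30 = -0.12424 cm^-1, so d_i1 = -8.049 cm.
With d_i1 < 0 the first image is virtual and lies on the object side; the object distance for lens 2 is d_o2 = 30 - (-8.049) = 38.049 cm.
Lens 2: 1/d_i2 = 1/f_2 - 1/d_o2 = 1/11 - 1/(38.049) = 0.06463 cm^-1, so d_i2 = 15.473 cm.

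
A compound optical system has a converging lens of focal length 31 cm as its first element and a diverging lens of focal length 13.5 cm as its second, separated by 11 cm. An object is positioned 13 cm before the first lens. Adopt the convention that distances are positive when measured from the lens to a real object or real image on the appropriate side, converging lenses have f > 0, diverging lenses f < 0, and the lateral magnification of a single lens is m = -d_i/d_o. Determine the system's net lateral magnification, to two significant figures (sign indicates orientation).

0.50

Applying the thin-lens equation to the first lens, 1/31 = 1/13 + 1/d_i1, which gives d_i1 = -22.389 cm.
Its lateral magnification is m_1 = -d_i1/d_o1 = -(-22.389)/13 = 1.7222.
With d_i1 < 0 the first image is virtual and lies on the object side; the object distance for lens 2 is d_o2 = 11 - (-22.389) = 33.389 cm.
Applying the thin-lens equation again with f_2 = -13.5 cm and d_o2 = 33.389 cm gives d_i2 = -9.613 cm.
m_2 = -(-9.613)/(33.389) = 0.2879.
The system's lateral magnification is m_1 m_2 = (1.7222)(0.2879) = 0.4959.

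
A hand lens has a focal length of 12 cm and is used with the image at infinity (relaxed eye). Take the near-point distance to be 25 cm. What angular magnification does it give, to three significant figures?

M = D/f = 25/12 = 2.083.

2.08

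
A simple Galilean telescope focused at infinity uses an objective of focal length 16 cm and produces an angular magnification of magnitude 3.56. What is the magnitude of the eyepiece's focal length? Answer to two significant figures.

|M| = f_obj/|f_eye|, so |f_eye| = f_obj/|M| = 16/3.56 = 4.494 cm.
(The eyepiece is diverging, so its signed focal length is -4.494 cm.)

4.5 cm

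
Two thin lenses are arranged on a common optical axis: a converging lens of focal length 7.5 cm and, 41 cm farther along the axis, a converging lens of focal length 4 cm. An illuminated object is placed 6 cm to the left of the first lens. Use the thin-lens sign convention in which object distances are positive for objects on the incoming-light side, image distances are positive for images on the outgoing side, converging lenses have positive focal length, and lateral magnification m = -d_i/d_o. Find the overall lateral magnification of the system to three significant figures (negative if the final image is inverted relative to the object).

First lens: d_i1 = 1/(1/7.5 - 1/6) = -30.000 cm.
m_1 = -(-30.000)/6 = 5.0000.
With d_i1 < 0 the first image is virtual and lies on the object side; the object distance for lens 2 is d_o2 = 41 - (-30.000) = 71.000 cm.
Second lens: d_i2 = 1/(1/4 - 1/(71.000)) = 4.239 cm.
m_2 = -(4.239)/(71.000) = -0.0597.
The system's lateral magnification is m_1 m_2 = (5.0000)(-0.0597) = -0.2985.

-0.299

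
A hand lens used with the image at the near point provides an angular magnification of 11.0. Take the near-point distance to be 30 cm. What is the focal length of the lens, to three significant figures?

For the image at the near point, M = 1 + D/f.
f = D/(M - 1) = 30/(11.0 - 1) = 3.000 cm.

3.00 cm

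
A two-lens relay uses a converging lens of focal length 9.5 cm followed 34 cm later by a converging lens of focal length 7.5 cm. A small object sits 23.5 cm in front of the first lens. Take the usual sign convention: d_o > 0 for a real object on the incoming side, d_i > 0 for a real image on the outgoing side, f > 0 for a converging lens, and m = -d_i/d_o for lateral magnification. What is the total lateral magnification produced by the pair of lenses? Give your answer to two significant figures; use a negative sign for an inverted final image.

0.48

First lens: d_i1 = 1/(1/9.5 - 1/23.5) = 15.946 cm.
m_1 = -(15.946)/23.5 = -0.6786.
That image sits 18.054 cm in front of the second lens, so d_o2 = 18.054 cm.
Second lens: d_i2 = 1/(1/7.5 - 1/(18.054)) = 12.830 cm.
m_2 = -(12.830)/(18.054) = -0.7107.
The system's lateral magnification is m_1 m_2 = (-0.6786)(-0.7107) = 0.4822.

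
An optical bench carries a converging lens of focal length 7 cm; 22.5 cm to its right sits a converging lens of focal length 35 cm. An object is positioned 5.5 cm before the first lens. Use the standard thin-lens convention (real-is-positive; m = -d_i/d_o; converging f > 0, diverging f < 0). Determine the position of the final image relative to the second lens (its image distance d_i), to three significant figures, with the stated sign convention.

128 cm

First lens: d_i1 = 1/(1/7 - 1/5.5) = -25.667 cm.
With d_i1 < 0 the first image is virtual and lies on the object side; the object distance for lens 2 is d_o2 = 22.5 - (-25.667) = 48.167 cm.
Second lens: d_i2 = 1/(1/35 - 1/(48.167)) = 128.038 cm.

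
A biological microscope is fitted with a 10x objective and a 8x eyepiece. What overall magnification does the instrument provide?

The overall magnification of a compound microscope is the product of the objective and eyepiece magnifications:
M = M_obj x M_eye = 10 x 8 = 80.

80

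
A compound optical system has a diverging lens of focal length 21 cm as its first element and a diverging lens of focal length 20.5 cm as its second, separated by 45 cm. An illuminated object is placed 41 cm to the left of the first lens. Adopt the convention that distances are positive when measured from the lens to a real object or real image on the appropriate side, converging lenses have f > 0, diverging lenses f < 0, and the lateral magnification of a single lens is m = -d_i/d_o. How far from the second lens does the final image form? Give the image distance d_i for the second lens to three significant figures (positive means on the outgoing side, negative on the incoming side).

-15.2 cm

Lens 1: 1/d_i1 = 1/f_1 - 1/d_o1 = 1/(-21) - 1/41 = -0.07201 cm^-1, so d_i1 = -13.887 cm.
The intermediate image is virtual, 13.887 cm to the left of lens 1, so d_o2 = L - d_i1 = 45 - (-13.887) = 58.887 cm.
Lens 2: 1/d_i2 = 1/f_2 - 1/d_o2 = 1/(-20.5) - 1/(58.887) = -0.06576 cm^-1, so d_i2 = -15.206 cm.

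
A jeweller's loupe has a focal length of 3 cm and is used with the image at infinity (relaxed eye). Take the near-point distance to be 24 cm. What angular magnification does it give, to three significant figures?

8.00

M = D/f = 24/3 = 8.000.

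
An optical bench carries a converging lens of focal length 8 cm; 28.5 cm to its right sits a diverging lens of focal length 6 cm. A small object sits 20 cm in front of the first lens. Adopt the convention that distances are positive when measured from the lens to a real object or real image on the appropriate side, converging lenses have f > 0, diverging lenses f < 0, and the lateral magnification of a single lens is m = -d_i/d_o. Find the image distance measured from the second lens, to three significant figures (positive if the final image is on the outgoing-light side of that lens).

Applying the thin-lens equation to the first lens, 1/8 = 1/20 + 1/d_i1, which gives d_i1 = 13.333 cm.
That image sits 15.167 cm in front of the second lens, so d_o2 = 15.167 cm.
Applying the thin-lens equation again with f_2 = -6 cm and d_o2 = 15.167 cm gives d_i2 = -4.299 cm.

-4.30 cm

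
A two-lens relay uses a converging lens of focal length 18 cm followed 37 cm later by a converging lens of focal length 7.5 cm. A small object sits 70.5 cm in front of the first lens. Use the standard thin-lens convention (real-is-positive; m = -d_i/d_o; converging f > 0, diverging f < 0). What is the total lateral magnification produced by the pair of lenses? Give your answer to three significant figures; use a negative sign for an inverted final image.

Applying the thin-lens equation to the first lens, 1/18 = 1/70.5 + 1/d_i1, which gives d_i1 = 24.171 cm.
Its lateral magnification is m_1 = -d_i1/d_o1 = -(24.171)/70.5 = -0.3429.
The intermediate image is 24.171 cm to the right of lens 1, so d_o2 = L - d_i1 = 37 - 24.171 = 12.829 cm.
Applying the thin-lens equation again with f_2 = 7.5 cm and d_o2 = 12.829 cm gives d_i2 = 18.056 cm.
m_2 = -(18.056)/(12.829) = -1.4075.
Overall magnification: m = m_1 m_2 = 0.4826.

0.483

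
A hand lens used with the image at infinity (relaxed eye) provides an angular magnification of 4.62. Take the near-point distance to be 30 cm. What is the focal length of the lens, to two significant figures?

For the image at infinity, M = D/f.
f = D/M = 30/4.62 = 6.494 cm.

6.5 cm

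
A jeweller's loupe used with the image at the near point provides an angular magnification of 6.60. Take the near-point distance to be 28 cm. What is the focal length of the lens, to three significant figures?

5.00 cm

For the image at the near point, M = 1 + D/f.
f = D/(M - 1) = 28/(6.6 - 1) = 5.000 cm.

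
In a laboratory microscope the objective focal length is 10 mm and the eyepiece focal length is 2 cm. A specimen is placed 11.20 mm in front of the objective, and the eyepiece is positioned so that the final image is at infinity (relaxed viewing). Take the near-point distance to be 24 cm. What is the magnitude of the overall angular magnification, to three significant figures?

100

Convert to cm: f_obj = 10 mm = 1 cm; d_o = 11.20 mm = 1.12 cm.
Objective: 1/d_i = 1/f_obj - 1/d_o = 1/1 - 1/1.12 = 0.10714 cm^-1, so d_i = 9.333 cm.
m_obj = -d_i/d_o = -9.333/1.12 = -8.333.
Eyepiece angular magnification (image at infinity): M_eye = D/f_e = 24/2 = 12.000.
Overall M = m_obj x M_eye = (-8.333)(12.000) = -100.00.
|M| = 100.00.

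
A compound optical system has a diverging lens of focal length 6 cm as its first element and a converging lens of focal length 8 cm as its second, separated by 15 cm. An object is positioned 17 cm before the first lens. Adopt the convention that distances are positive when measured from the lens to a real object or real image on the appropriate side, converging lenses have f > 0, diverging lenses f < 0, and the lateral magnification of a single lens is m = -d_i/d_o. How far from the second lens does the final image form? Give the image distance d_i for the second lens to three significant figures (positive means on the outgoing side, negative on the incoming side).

Applying the thin-lens equation to the first lens, 1/(-6) = 1/17 + 1/d_i1, which gives d_i1 = -4.435 cm.
With d_i1 < 0 the first image is virtual and lies on the object side; the object distance for lens 2 is d_o2 = 15 - (-4.435) = 19.435 cm.
Applying the thin-lens equation again with f_2 = 8 cm and d_o2 = 19.435 cm gives d_i2 = 13.597 cm.

13.6 cm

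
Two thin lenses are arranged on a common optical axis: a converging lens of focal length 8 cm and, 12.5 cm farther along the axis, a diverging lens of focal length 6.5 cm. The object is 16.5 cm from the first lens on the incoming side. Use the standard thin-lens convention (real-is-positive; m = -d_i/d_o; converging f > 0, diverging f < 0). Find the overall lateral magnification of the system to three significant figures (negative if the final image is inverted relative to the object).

Lens 1: 1/d_i1 = 1/f_1 - 1/d_o1 = 1/8 - 1/16.5 = 0.06439 cm^-1, so d_i1 = 15.529 cm.
m_1 = -(15.529)/16.5 = -0.9412.
This image would form 15.529 cm past lens 1, i.e. 3.029 cm beyond lens 2, so it is a virtual object for lens 2: d_o2 = 12.5 - 15.529 = -3.029 cm.
Lens 2: 1/d_i2 = 1/f_2 - 1/d_o2 = 1/(-6.5) - 1/(-3.029) = 0.17625 cm^-1, so d_i2 = 5.674 cm.
m_2 = -(5.674)/(-3.029) = 1.8729.
The system's lateral magnification is m_1 m_2 = (-0.9412)(1.8729) = -1.7627.

-1.76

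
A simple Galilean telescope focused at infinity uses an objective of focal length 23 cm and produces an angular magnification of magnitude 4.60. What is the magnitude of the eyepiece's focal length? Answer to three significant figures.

|M| = f_obj/|f_eye|, so |f_eye| = f_obj/|M| = 23/4.6 = 5.000 cm.
(The eyepiece is diverging, so its signed focal length is -5.000 cm.)

5.00 cm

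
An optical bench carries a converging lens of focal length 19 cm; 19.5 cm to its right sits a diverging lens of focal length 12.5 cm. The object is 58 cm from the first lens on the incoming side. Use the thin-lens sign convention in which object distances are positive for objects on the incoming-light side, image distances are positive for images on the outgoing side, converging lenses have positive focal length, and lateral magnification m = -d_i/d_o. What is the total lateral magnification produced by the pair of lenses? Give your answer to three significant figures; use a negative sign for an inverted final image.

-1.63

First lens: d_i1 = 1/(1/19 - 1/58) = 28.256 cm.
m_1 = -(28.256)/58 = -0.4872.
This image would form 28.256 cm past lens 1, i.e. 8.756 cm beyond lens 2, so it is a virtual object for lens 2: d_o2 = 19.5 - 28.256 = -8.756 cm.
Second lens: d_i2 = 1/(1/(-12.5) - 1/(-8.756)) = 29.238 cm.
m_2 = -(29.238)/(-8.756) = 3.3390.
The system's lateral magnification is m_1 m_2 = (-0.4872)(3.3390) = -1.6267.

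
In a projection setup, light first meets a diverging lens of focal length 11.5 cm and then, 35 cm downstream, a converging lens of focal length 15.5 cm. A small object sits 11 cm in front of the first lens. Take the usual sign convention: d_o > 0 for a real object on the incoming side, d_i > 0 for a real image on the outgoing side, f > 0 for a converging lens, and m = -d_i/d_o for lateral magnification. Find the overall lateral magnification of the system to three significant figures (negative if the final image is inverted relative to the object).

First lens: d_i1 = 1/(1/(-11.5) - 1/11) = -5.622 cm.
m_1 = -(-5.622)/11 = 0.5111.
The intermediate image is virtual, 5.622 cm to the left of lens 1, so d_o2 = L - d_i1 = 35 - (-5.622) = 40.622 cm.
Second lens: d_i2 = 1/(1/15.5 - 1/(40.622)) = 25.063 cm.
m_2 = -(25.063)/(40.622) = -0.6170.
Overall magnification: m = m_1 m_2 = -0.3153.

-0.315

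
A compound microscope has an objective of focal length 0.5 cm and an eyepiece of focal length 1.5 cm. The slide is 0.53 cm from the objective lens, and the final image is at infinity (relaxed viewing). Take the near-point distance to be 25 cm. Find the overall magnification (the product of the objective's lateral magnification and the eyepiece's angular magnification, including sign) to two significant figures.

Objective: 1/d_i = 1/f_obj - 1/d_o = 1/0.5 - 1/0.53 = 0.11321 cm^-1, so d_i = 8.833 cm.
m_obj = -d_i/d_o = -8.833/0.53 = -16.667.
Eyepiece angular magnification (image at infinity): M_eye = D/f_e = 25/1.5 = 16.667.
Overall M = m_obj x M_eye = (-16.667)(16.667) = -277.78.

-280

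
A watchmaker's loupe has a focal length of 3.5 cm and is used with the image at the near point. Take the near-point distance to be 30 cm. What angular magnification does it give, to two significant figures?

9.6

M = 1 + D/f = 1 + 30/3.5 = 9.571.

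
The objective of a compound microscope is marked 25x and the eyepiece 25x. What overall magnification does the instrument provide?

625

The overall magnification of a compound microscope is the product of the objective and eyepiece magnifications:
M = M_obj x M_eye = 25 x 25 = 625.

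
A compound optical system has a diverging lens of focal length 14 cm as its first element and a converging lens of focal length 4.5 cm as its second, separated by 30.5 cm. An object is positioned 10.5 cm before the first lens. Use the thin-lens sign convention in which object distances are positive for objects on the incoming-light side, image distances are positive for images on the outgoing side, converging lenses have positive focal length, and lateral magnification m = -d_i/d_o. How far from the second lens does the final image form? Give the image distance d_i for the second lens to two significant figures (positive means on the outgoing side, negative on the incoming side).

Lens 1: 1/d_i1 = 1/f_1 - 1/d_o1 = 1/(-14) - 1/10.5 = -0.16667 cm^-1, so d_i1 = -6.000 cm.
With d_i1 < 0 the first image is virtual and lies on the object side; the object distance for lens 2 is d_o2 = 30.5 - (-6.000) = 36.500 cm.
Lens 2: 1/d_i2 = 1/f_2 - 1/d_o2 = 1/4.5 - 1/(36.500) = 0.19482 cm^-1, so d_i2 = 5.133 cm.

5.1 cm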